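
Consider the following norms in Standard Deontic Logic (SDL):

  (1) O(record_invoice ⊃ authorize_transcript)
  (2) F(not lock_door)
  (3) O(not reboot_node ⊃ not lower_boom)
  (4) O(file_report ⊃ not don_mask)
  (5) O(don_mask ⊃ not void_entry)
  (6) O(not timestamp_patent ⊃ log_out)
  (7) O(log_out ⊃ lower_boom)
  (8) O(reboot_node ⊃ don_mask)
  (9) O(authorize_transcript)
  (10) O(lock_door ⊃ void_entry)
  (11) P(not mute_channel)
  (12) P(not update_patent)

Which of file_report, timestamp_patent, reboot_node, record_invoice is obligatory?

timestamp_patent

Premise 2 is F(not lock_door), i.e. O(lock_door).
From O(lock_door) and premise 10, O(lock_door ⊃ void_entry), we obtain O(void_entry).
Premise 5, O(don_mask ⊃ not void_entry), contraposes to O(void_entry ⊃ not don_mask); with O(void_entry) we get O(not don_mask).
Premise 8, O(reboot_node ⊃ don_mask), contraposes to O(not don_mask ⊃ not reboot_node); with O(not don_mask) we get O(not reboot_node).
Premise 3 is O(not reboot_node ⊃ not lower_boom); since O(not reboot_node), deontic closure gives O(not lower_boom).
The contrapositive of premise 7 (O(log_out ⊃ lower_boom)) is O(not lower_boom ⊃ not log_out), and O(not lower_boom) is already established, so O(not log_out).
The contrapositive of premise 6 (O(not timestamp_patent ⊃ log_out)) is O(not log_out ⊃ timestamp_patent), and O(not log_out) is already established, so O(timestamp_patent).
So O(timestamp_patent) holds — timestamp_patent is obligatory. None of the other listed options is made obligatory by any chain of premises.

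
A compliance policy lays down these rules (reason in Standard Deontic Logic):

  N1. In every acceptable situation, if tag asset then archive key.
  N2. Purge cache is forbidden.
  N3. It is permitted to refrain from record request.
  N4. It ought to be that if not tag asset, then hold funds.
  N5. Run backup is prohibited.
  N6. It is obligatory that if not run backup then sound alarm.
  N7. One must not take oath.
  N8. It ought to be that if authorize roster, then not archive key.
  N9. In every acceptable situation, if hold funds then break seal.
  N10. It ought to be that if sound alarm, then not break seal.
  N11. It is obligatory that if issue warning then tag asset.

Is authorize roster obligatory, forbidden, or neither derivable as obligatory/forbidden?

Premise 5, F(run_backup), is equivalent to O(¬run_backup).
From O(¬run_backup) and premise 6, O(¬run_backup → sound_alarm), we obtain O(sound_alarm).
From O(sound_alarm) and premise 10, O(sound_alarm → ¬break_seal), we obtain O(¬break_seal).
Premise 9, O(hold_funds → break_seal), contraposes to O(¬break_seal → ¬hold_funds); with O(¬break_seal) we get O(¬hold_funds).
Premise 4, O(¬tag_asset → hold_funds), contraposes to O(¬hold_funds → tag_asset); with O(¬hold_funds) we get O(tag_asset).
Applying K to premise 1 (O(tag_asset → archive_key)) and O(tag_asset) yields O(archive_key).
Premise 8 is O(authorize_roster → ¬archive_key); contrapositively O(archive_key → ¬authorize_roster). Since O(archive_key) holds, K gives O(¬authorize_roster).
Premises 2, 3, 7, 11 do not contribute to this derivation.
Thus O(¬authorize_roster), which is F(authorize_roster): authorize_roster is forbidden.

Forbidden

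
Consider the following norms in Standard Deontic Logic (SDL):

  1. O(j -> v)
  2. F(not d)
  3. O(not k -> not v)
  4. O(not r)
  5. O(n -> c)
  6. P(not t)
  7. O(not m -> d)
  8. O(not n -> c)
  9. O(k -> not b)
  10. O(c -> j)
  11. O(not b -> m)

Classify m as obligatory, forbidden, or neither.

Premises 8 and 5 cover both cases: O(not n -> c) and O(n -> c). Since not n ∨ n is a tautology, O(c) follows.
Applying K to premise 10 (O(c -> j)) and O(c) yields O(j).
With premise 1, O(j -> v), the K-axiom yields O(v).
Premise 3, O(not k -> not v), contraposes to O(v -> k); with O(v) we get O(k).
With premise 9, O(k -> not b), the K-axiom yields O(not b).
Premise 11 is O(not b -> m); since O(not b), deontic closure gives O(m).
Premises 2, 4, 6, 7 do not contribute to this derivation.
Hence m is obligatory.

Obligatory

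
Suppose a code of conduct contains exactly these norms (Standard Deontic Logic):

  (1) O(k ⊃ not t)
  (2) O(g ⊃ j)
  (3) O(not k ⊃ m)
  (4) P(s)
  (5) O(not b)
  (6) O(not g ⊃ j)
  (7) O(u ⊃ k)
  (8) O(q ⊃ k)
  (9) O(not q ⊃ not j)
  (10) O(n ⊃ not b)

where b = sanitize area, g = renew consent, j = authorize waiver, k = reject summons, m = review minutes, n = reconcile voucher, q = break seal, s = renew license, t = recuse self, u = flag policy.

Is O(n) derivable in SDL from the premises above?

Premise 10 is O(n ⊃ not b); even if O(not b) held, inferring O(n) would be affirming the consequent — invalid.
No other premise forces O(n). An ideal world satisfying every premise can still have n false, so O(n) is not derivable.

No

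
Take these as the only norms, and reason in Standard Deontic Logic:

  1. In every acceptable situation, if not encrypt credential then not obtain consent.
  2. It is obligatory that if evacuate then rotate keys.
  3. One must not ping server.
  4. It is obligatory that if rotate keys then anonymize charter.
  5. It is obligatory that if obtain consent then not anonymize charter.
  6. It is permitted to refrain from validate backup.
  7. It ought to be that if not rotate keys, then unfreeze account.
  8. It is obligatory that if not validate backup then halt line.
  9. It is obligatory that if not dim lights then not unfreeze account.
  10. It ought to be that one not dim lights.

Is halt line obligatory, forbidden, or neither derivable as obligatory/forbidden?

Neither

Premise 8 is O(¬validate_backup → halt_line), but O(¬validate_backup) is not derivable from the premises (the permission P(¬validate_backup) asserts only ¬O(validate_backup), not O(¬validate_backup)), so it does not yield O(halt_line).
No premise or chain of K-axiom applications forces O(halt_line), and none forces O(¬halt_line). So halt_line is neither obligatory nor forbidden under these norms.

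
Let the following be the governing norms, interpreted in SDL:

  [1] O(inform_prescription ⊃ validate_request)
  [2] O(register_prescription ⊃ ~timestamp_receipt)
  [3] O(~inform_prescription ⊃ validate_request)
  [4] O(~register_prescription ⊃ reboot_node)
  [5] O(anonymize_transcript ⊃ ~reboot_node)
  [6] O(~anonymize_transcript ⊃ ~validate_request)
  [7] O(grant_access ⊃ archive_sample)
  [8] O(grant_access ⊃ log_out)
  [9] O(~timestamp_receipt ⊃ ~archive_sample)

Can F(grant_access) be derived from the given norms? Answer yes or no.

Yes

Premises 3 and 1 are O(~inform_prescription ⊃ validate_request) and O(inform_prescription ⊃ validate_request); every ideal world satisfies ~inform_prescription or inform_prescription, so in either case validate_request holds — hence O(validate_request).
Premise 6, O(~anonymize_transcript ⊃ ~validate_request), contraposes to O(validate_request ⊃ anonymize_transcript); with O(validate_request) we get O(anonymize_transcript).
With premise 5, O(anonymize_transcript ⊃ ~reboot_node), the K-axiom yields O(~reboot_node).
Premise 4 is O(~register_prescription ⊃ reboot_node); contrapositively O(~reboot_node ⊃ register_prescription). Since O(~reboot_node) holds, K gives O(register_prescription).
With premise 2, O(register_prescription ⊃ ~timestamp_receipt), the K-axiom yields O(~timestamp_receipt).
With premise 9, O(~timestamp_receipt ⊃ ~archive_sample), the K-axiom yields O(~archive_sample).
Premise 7 is O(grant_access ⊃ archive_sample); contrapositively O(~archive_sample ⊃ ~grant_access). Since O(~archive_sample) holds, K gives O(~grant_access).
Premise 8 does not contribute to this derivation.
So O(~grant_access) holds, i.e. F(grant_access). The claim follows.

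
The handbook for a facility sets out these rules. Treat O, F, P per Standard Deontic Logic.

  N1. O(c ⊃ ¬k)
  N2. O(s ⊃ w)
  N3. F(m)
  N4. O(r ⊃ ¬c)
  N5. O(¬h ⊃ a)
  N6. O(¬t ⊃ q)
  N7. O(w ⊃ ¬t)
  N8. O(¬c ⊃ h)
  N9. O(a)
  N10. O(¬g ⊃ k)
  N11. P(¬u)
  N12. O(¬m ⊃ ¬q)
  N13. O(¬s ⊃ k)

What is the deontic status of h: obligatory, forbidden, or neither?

Obligatory

F(m) at premise 3 means O(¬m).
Premise 12 is O(¬m ⊃ ¬q); since O(¬m), deontic closure gives O(¬q).
Premise 6, O(¬t ⊃ q), contraposes to O(¬q ⊃ t); with O(¬q) we get O(t).
Premise 7, O(w ⊃ ¬t), contraposes to O(t ⊃ ¬w); with O(t) we get O(¬w).
Premise 2 is O(s ⊃ w); contrapositively O(¬w ⊃ ¬s). Since O(¬w) holds, K gives O(¬s).
Premise 13 is O(¬s ⊃ k); since O(¬s), deontic closure gives O(k).
Premise 1 is O(c ⊃ ¬k); contrapositively O(k ⊃ ¬c). Since O(k) holds, K gives O(¬c).
Applying K to premise 8 (O(¬c ⊃ h)) and O(¬c) yields O(h).
Premises 4, 5, 9, 10, 11 do not contribute to this derivation.
Hence h is obligatory.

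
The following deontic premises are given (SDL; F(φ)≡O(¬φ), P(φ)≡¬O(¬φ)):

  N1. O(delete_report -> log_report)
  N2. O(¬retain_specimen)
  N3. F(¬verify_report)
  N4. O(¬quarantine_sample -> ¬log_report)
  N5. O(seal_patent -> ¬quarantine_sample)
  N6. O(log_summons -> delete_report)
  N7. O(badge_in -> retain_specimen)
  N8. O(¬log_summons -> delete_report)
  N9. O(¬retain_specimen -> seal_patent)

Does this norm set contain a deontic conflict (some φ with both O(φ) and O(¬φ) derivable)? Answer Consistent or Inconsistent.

Premises 8 and 6 cover both cases: O(¬log_summons -> delete_report) and O(log_summons -> delete_report). Since ¬log_summons ∨ log_summons is a tautology, O(delete_report) follows.
Premise 1 is O(delete_report -> log_report); since O(delete_report), deontic closure gives O(log_report).
Premise 4 is O(¬quarantine_sample -> ¬log_report); contrapositively O(log_report -> quarantine_sample). Since O(log_report) holds, K gives O(quarantine_sample).
Premise 5 is O(seal_patent -> ¬quarantine_sample); contrapositively O(quarantine_sample -> ¬seal_patent). Since O(quarantine_sample) holds, K gives O(¬seal_patent).
Premise 9, O(¬retain_specimen -> seal_patent), contraposes to O(¬seal_patent -> retain_specimen); with O(¬seal_patent) we get O(retain_specimen).
However, premise 2 gives O(¬retain_specimen).
We now have both O(retain_specimen) and O(¬retain_specimen) — retain_specimen is simultaneously obligatory and forbidden, violating the D-axiom.

Inconsistent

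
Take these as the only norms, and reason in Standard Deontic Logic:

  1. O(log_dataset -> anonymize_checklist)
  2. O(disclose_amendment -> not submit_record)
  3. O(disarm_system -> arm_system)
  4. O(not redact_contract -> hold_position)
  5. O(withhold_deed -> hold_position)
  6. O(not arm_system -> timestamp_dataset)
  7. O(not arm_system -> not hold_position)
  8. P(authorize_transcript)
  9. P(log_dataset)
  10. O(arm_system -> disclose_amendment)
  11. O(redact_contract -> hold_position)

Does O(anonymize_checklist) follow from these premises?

Premise 1 is O(log_dataset -> anonymize_checklist), but O(log_dataset) is not derivable from the premises (the permission P(log_dataset) asserts only not O(not log_dataset), not O(log_dataset)), so it does not yield O(anonymize_checklist).
No other premise forces O(anonymize_checklist). An ideal world satisfying every premise can still have anonymize_checklist false, so O(anonymize_checklist) is not derivable.

No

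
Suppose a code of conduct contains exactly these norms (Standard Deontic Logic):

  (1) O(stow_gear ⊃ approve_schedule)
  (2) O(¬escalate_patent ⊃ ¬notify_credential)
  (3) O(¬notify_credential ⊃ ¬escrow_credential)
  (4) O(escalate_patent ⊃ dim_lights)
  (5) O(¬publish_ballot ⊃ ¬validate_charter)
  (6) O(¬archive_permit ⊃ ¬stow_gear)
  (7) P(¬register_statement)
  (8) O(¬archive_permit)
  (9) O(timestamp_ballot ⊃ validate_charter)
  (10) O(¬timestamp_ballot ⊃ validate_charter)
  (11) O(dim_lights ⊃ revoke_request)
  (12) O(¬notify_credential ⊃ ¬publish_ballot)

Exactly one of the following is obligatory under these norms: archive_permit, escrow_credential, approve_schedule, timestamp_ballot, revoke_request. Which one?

revoke_request

By case analysis on ¬timestamp_ballot: premise 10 gives O(¬timestamp_ballot ⊃ validate_charter) and premise 9 gives O(timestamp_ballot ⊃ validate_charter), so O(validate_charter) either way.
The contrapositive of premise 5 (O(¬publish_ballot ⊃ ¬validate_charter)) is O(validate_charter ⊃ publish_ballot), and O(validate_charter) is already established, so O(publish_ballot).
Premise 12, O(¬notify_credential ⊃ ¬publish_ballot), contraposes to O(publish_ballot ⊃ notify_credential); with O(publish_ballot) we get O(notify_credential).
Premise 2, O(¬escalate_patent ⊃ ¬notify_credential), contraposes to O(notify_credential ⊃ escalate_patent); with O(notify_credential) we get O(escalate_patent).
Premise 4 is O(escalate_patent ⊃ dim_lights); since O(escalate_patent), deontic closure gives O(dim_lights).
Premise 11 is O(dim_lights ⊃ revoke_request); since O(dim_lights), deontic closure gives O(revoke_request).
So O(revoke_request) holds — revoke_request is obligatory. None of the other listed options is made obligatory by any chain of premises.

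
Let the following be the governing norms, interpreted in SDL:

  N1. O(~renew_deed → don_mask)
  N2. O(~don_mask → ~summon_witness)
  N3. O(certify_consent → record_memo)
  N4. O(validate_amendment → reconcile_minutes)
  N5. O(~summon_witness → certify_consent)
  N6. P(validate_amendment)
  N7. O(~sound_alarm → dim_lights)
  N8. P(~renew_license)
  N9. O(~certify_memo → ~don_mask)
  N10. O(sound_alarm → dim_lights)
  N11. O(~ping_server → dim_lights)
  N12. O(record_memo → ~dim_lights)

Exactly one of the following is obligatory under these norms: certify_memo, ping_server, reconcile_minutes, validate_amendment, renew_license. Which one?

Premises 10 and 7 are O(sound_alarm → dim_lights) and O(~sound_alarm → dim_lights); every ideal world satisfies sound_alarm or ~sound_alarm, so in either case dim_lights holds — hence O(dim_lights).
Premise 12, O(record_memo → ~dim_lights), contraposes to O(dim_lights → ~record_memo); with O(dim_lights) we get O(~record_memo).
The contrapositive of premise 3 (O(certify_consent → record_memo)) is O(~record_memo → ~certify_consent), and O(~record_memo) is already established, so O(~certify_consent).
Premise 5, O(~summon_witness → certify_consent), contraposes to O(~certify_consent → summon_witness); with O(~certify_consent) we get O(summon_witness).
Premise 2, O(~don_mask → ~summon_witness), contraposes to O(summon_witness → don_mask); with O(summon_witness) we get O(don_mask).
The contrapositive of premise 9 (O(~certify_memo → ~don_mask)) is O(don_mask → certify_memo), and O(don_mask) is already established, so O(certify_memo).
So O(certify_memo) holds — certify_memo is obligatory. None of the other listed options is made obligatory by any chain of premises.

certify_memo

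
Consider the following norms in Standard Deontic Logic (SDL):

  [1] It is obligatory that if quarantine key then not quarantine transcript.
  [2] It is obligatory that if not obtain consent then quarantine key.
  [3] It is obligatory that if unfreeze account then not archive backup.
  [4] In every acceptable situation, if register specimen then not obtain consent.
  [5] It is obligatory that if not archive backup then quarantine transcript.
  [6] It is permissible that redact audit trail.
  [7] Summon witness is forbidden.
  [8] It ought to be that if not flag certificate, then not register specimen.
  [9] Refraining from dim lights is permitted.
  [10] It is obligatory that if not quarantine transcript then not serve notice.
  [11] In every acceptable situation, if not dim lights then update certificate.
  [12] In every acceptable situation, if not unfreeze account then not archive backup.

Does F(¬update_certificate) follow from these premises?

No

Premise 11 is O(¬dim_lights → update_certificate), but O(¬dim_lights) is not derivable from the premises (the permission P(¬dim_lights) asserts only ¬O(dim_lights), not O(¬dim_lights)), so it does not yield O(update_certificate).
No other premise forces O(update_certificate). An ideal world satisfying every premise can still have ¬update_certificate true, so F(¬update_certificate) is not derivable.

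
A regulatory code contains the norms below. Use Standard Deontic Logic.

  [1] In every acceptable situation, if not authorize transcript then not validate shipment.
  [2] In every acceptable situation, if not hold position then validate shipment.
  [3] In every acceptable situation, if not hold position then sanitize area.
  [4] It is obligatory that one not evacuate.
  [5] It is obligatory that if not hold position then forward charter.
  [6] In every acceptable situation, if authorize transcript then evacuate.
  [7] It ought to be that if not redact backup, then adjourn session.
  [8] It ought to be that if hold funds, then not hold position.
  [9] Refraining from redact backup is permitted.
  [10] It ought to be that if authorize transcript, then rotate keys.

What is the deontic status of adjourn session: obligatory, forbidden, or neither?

Premise 7 is O(¬redact_backup → adjourn_session), but O(¬redact_backup) is not derivable from the premises (the permission P(¬redact_backup) asserts only ¬O(redact_backup), not O(¬redact_backup)), so it does not yield O(adjourn_session).
No premise or chain of K-axiom applications forces O(adjourn_session), and none forces O(¬adjourn_session). So adjourn_session is neither obligatory nor forbidden under these norms.

Neither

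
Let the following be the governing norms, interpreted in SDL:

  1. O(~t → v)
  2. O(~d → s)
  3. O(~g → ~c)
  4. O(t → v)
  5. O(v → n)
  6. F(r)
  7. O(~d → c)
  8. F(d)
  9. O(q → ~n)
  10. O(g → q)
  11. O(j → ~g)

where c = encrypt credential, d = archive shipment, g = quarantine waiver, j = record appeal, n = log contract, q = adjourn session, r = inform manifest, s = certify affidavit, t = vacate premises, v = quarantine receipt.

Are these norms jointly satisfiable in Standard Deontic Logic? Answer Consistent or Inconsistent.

Inconsistent

By case analysis on t: premise 4 gives O(t → v) and premise 1 gives O(~t → v), so O(v) either way.
Applying K to premise 5 (O(v → n)) and O(v) yields O(n).
Premise 9 is O(q → ~n); contrapositively O(n → ~q). Since O(n) holds, K gives O(~q).
Premise 10 is O(g → q); contrapositively O(~q → ~g). Since O(~q) holds, K gives O(~g).
Premise 3 is O(~g → ~c); since O(~g), deontic closure gives O(~c).
Premise 7, O(~d → c), contraposes to O(~c → d); with O(~c) we get O(d).
But premise 8, F(d), means O(~d).
We now have both O(d) and O(~d) — d is simultaneously obligatory and forbidden, violating the D-axiom.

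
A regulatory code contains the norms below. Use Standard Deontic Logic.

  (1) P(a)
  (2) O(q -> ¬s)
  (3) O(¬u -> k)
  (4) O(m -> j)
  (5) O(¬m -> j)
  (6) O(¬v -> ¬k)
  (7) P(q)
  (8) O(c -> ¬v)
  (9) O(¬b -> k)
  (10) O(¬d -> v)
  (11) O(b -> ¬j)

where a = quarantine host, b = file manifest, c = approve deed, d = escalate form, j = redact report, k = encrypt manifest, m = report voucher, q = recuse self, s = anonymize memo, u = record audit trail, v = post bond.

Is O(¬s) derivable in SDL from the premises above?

Premise 2 is O(q -> ¬s), but O(q) is not derivable from the premises (the permission P(q) asserts only ¬O(¬q), not O(q)), so it does not yield O(¬s).
No other premise forces O(¬s). An ideal world satisfying every premise can still have ¬s false, so O(¬s) is not derivable.

No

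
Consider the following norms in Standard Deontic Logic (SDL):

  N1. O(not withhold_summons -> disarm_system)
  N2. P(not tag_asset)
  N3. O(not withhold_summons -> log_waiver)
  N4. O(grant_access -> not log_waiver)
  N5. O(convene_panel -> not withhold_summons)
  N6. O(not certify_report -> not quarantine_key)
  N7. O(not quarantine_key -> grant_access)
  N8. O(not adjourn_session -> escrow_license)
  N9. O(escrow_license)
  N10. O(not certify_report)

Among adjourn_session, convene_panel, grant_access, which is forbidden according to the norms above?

From premise 10 we have O(not certify_report).
Premise 6 is O(not certify_report -> not quarantine_key); since O(not certify_report), deontic closure gives O(not quarantine_key).
Applying K to premise 7 (O(not quarantine_key -> grant_access)) and O(not quarantine_key) yields O(grant_access).
From O(grant_access) and premise 4, O(grant_access -> not log_waiver), we obtain O(not log_waiver).
Premise 3 is O(not withhold_summons -> log_waiver); contrapositively O(not log_waiver -> withhold_summons). Since O(not log_waiver) holds, K gives O(withhold_summons).
Premise 5, O(convene_panel -> not withhold_summons), contraposes to O(withhold_summons -> not convene_panel); with O(withhold_summons) we get O(not convene_panel).
So O(not convene_panel) holds, i.e. convene_panel is forbidden. None of the other listed options is forbidden under the premises.

convene_panel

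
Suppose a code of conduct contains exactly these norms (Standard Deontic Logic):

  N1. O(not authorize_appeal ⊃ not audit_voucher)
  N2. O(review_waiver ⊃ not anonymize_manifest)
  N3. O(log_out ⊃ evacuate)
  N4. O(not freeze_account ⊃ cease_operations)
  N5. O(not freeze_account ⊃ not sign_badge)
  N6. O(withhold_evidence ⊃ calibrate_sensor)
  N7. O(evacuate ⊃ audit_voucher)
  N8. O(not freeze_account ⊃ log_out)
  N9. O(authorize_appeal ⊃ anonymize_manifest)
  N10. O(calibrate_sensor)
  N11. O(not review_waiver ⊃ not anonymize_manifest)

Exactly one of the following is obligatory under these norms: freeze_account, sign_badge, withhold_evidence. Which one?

Premises 11 and 2 are O(not review_waiver ⊃ not anonymize_manifest) and O(review_waiver ⊃ not anonymize_manifest); every ideal world satisfies not review_waiver or review_waiver, so in either case not anonymize_manifest holds — hence O(not anonymize_manifest).
Premise 9 is O(authorize_appeal ⊃ anonymize_manifest); contrapositively O(not anonymize_manifest ⊃ not authorize_appeal). Since O(not anonymize_manifest) holds, K gives O(not authorize_appeal).
With premise 1, O(not authorize_appeal ⊃ not audit_voucher), the K-axiom yields O(not audit_voucher).
Premise 7 is O(evacuate ⊃ audit_voucher); contrapositively O(not audit_voucher ⊃ not evacuate). Since O(not audit_voucher) holds, K gives O(not evacuate).
The contrapositive of premise 3 (O(log_out ⊃ evacuate)) is O(not evacuate ⊃ not log_out), and O(not evacuate) is already established, so O(not log_out).
Premise 8 is O(not freeze_account ⊃ log_out); contrapositively O(not log_out ⊃ freeze_account). Since O(not log_out) holds, K gives O(freeze_account).
So O(freeze_account) holds — freeze_account is obligatory. None of the other listed options is made obligatory by any chain of premises.

freeze_account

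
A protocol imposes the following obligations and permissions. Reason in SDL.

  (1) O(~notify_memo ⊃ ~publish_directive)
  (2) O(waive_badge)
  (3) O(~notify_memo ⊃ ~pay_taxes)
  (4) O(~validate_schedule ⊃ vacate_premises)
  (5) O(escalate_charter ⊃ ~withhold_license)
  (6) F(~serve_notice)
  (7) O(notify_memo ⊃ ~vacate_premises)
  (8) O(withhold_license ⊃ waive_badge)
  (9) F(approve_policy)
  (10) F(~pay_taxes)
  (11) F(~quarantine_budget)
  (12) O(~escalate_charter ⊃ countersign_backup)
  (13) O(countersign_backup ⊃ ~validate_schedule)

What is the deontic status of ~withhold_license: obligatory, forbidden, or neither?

Obligatory

F(~pay_taxes) at premise 10 means O(pay_taxes).
Premise 3 is O(~notify_memo ⊃ ~pay_taxes); contrapositively O(pay_taxes ⊃ notify_memo). Since O(pay_taxes) holds, K gives O(notify_memo).
Applying K to premise 7 (O(notify_memo ⊃ ~vacate_premises)) and O(notify_memo) yields O(~vacate_premises).
The contrapositive of premise 4 (O(~validate_schedule ⊃ vacate_premises)) is O(~vacate_premises ⊃ validate_schedule), and O(~vacate_premises) is already established, so O(validate_schedule).
Premise 13 is O(countersign_backup ⊃ ~validate_schedule); contrapositively O(validate_schedule ⊃ ~countersign_backup). Since O(validate_schedule) holds, K gives O(~countersign_backup).
Premise 12, O(~escalate_charter ⊃ countersign_backup), contraposes to O(~countersign_backup ⊃ escalate_charter); with O(~countersign_backup) we get O(escalate_charter).
Applying K to premise 5 (O(escalate_charter ⊃ ~withhold_license)) and O(escalate_charter) yields O(~withhold_license).
Premises 1, 2, 6, 8, 9, 11 do not contribute to this derivation.
Hence ~withhold_license is obligatory.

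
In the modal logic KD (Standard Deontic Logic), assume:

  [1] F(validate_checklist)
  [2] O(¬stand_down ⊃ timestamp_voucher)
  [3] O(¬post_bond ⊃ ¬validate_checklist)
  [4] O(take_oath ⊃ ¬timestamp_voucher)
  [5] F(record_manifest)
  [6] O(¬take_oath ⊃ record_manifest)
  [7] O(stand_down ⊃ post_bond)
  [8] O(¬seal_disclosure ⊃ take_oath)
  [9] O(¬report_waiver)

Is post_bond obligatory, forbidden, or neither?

Obligatory

Premise 5 is F(record_manifest), i.e. O(¬record_manifest).
Premise 6 is O(¬take_oath ⊃ record_manifest); contrapositively O(¬record_manifest ⊃ take_oath). Since O(¬record_manifest) holds, K gives O(take_oath).
From O(take_oath) and premise 4, O(take_oath ⊃ ¬timestamp_voucher), we obtain O(¬timestamp_voucher).
Premise 2, O(¬stand_down ⊃ timestamp_voucher), contraposes to O(¬timestamp_voucher ⊃ stand_down); with O(¬timestamp_voucher) we get O(stand_down).
Premise 7 is O(stand_down ⊃ post_bond); since O(stand_down), deontic closure gives O(post_bond).
Premises 1, 3, 8, 9 do not contribute to this derivation.
Hence post_bond is obligatory.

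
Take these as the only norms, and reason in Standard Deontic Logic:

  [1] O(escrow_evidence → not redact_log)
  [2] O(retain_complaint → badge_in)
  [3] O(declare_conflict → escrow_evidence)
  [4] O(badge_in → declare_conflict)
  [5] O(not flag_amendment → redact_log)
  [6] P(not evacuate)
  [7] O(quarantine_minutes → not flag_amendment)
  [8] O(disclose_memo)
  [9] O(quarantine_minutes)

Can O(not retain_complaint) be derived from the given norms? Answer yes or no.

Yes

From premise 9 we have O(quarantine_minutes).
Premise 7 is O(quarantine_minutes → not flag_amendment); since O(quarantine_minutes), deontic closure gives O(not flag_amendment).
With premise 5, O(not flag_amendment → redact_log), the K-axiom yields O(redact_log).
The contrapositive of premise 1 (O(escrow_evidence → not redact_log)) is O(redact_log → not escrow_evidence), and O(redact_log) is already established, so O(not escrow_evidence).
The contrapositive of premise 3 (O(declare_conflict → escrow_evidence)) is O(not escrow_evidence → not declare_conflict), and O(not escrow_evidence) is already established, so O(not declare_conflict).
Premise 4 is O(badge_in → declare_conflict); contrapositively O(not declare_conflict → not badge_in). Since O(not declare_conflict) holds, K gives O(not badge_in).
The contrapositive of premise 2 (O(retain_complaint → badge_in)) is O(not badge_in → not retain_complaint), and O(not badge_in) is already established, so O(not retain_complaint).
Premises 6, 8 do not contribute to this derivation.
So O(not retain_complaint) follows.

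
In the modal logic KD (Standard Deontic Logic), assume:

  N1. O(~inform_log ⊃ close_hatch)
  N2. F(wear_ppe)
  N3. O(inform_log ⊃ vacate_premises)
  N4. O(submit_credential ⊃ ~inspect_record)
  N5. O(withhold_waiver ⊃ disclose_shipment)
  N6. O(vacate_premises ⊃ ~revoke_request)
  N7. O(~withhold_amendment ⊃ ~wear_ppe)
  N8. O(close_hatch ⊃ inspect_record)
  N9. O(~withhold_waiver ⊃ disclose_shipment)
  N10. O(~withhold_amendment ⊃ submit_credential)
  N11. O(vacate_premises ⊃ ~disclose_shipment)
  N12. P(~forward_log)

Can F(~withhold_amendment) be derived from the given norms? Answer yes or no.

Yes

Premises 9 and 5 cover both cases: O(~withhold_waiver ⊃ disclose_shipment) and O(withhold_waiver ⊃ disclose_shipment). Since ~withhold_waiver ∨ withhold_waiver is a tautology, O(disclose_shipment) follows.
Premise 11, O(vacate_premises ⊃ ~disclose_shipment), contraposes to O(disclose_shipment ⊃ ~vacate_premises); with O(disclose_shipment) we get O(~vacate_premises).
Premise 3, O(inform_log ⊃ vacate_premises), contraposes to O(~vacate_premises ⊃ ~inform_log); with O(~vacate_premises) we get O(~inform_log).
Applying K to premise 1 (O(~inform_log ⊃ close_hatch)) and O(~inform_log) yields O(close_hatch).
Applying K to premise 8 (O(close_hatch ⊃ inspect_record)) and O(close_hatch) yields O(inspect_record).
Premise 4 is O(submit_credential ⊃ ~inspect_record); contrapositively O(inspect_record ⊃ ~submit_credential). Since O(inspect_record) holds, K gives O(~submit_credential).
Premise 10 is O(~withhold_amendment ⊃ submit_credential); contrapositively O(~submit_credential ⊃ withhold_amendment). Since O(~submit_credential) holds, K gives O(withhold_amendment).
Premises 2, 6, 7, 12 do not contribute to this derivation.
So O(withhold_amendment) holds, i.e. F(~withhold_amendment). The claim follows.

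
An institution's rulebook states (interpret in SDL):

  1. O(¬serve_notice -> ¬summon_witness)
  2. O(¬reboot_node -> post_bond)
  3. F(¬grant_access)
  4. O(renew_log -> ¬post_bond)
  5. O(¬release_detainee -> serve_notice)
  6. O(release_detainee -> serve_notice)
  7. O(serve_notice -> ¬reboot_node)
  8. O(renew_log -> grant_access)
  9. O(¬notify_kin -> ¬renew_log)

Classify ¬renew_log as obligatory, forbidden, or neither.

Premises 5 and 6 cover both cases: O(¬release_detainee -> serve_notice) and O(release_detainee -> serve_notice). Since ¬release_detainee ∨ release_detainee is a tautology, O(serve_notice) follows.
Premise 7 is O(serve_notice -> ¬reboot_node); since O(serve_notice), deontic closure gives O(¬reboot_node).
Premise 2 is O(¬reboot_node -> post_bond); since O(¬reboot_node), deontic closure gives O(post_bond).
The contrapositive of premise 4 (O(renew_log -> ¬post_bond)) is O(post_bond -> ¬renew_log), and O(post_bond) is already established, so O(¬renew_log).
Premises 1, 3, 8, 9 do not contribute to this derivation.
Hence ¬renew_log is obligatory.

Obligatory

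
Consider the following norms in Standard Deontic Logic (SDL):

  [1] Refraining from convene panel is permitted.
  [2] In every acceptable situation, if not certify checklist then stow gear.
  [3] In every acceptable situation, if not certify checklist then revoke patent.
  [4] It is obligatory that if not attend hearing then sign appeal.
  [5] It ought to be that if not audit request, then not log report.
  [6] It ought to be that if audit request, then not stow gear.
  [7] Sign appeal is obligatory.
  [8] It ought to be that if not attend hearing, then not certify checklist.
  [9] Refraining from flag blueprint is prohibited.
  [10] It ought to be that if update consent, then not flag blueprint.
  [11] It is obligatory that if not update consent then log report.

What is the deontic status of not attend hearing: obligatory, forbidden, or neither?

Forbidden

F(¬flag_blueprint) at premise 9 means O(flag_blueprint).
Premise 10, O(update_consent → ¬flag_blueprint), contraposes to O(flag_blueprint → ¬update_consent); with O(flag_blueprint) we get O(¬update_consent).
Premise 11 is O(¬update_consent → log_report); since O(¬update_consent), deontic closure gives O(log_report).
The contrapositive of premise 5 (O(¬audit_request → ¬log_report)) is O(log_report → audit_request), and O(log_report) is already established, so O(audit_request).
From O(audit_request) and premise 6, O(audit_request → ¬stow_gear), we obtain O(¬stow_gear).
The contrapositive of premise 2 (O(¬certify_checklist → stow_gear)) is O(¬stow_gear → certify_checklist), and O(¬stow_gear) is already established, so O(certify_checklist).
The contrapositive of premise 8 (O(¬attend_hearing → ¬certify_checklist)) is O(certify_checklist → attend_hearing), and O(certify_checklist) is already established, so O(attend_hearing).
Premises 1, 3, 4, 7 do not contribute to this derivation.
Thus O(attend_hearing), which is F(¬attend_hearing): ¬attend_hearing is forbidden.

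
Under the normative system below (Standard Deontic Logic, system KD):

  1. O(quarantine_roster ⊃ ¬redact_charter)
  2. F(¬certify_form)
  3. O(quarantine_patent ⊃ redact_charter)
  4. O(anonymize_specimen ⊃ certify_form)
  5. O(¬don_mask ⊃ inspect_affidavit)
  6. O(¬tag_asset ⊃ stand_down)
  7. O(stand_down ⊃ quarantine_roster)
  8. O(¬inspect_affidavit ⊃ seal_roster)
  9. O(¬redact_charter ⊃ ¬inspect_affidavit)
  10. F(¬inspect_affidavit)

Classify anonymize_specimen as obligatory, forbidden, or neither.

Neither

Premise 4 is O(anonymize_specimen ⊃ certify_form); even if O(certify_form) held, inferring O(anonymize_specimen) would be affirming the consequent — invalid.
No premise or chain of K-axiom applications forces O(anonymize_specimen), and none forces O(¬anonymize_specimen). So anonymize_specimen is neither obligatory nor forbidden under these norms.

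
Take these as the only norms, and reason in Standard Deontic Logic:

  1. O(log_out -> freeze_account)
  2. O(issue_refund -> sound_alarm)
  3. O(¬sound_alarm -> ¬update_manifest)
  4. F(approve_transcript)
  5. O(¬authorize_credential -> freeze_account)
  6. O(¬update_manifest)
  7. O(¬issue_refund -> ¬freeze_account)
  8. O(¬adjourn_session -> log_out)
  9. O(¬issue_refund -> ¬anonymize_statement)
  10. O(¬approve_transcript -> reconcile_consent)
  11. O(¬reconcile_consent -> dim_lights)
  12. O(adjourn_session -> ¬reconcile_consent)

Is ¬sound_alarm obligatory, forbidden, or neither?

Premise 4, F(approve_transcript), is equivalent to O(¬approve_transcript).
Applying K to premise 10 (O(¬approve_transcript -> reconcile_consent)) and O(¬approve_transcript) yields O(reconcile_consent).
The contrapositive of premise 12 (O(adjourn_session -> ¬reconcile_consent)) is O(reconcile_consent -> ¬adjourn_session), and O(reconcile_consent) is already established, so O(¬adjourn_session).
From O(¬adjourn_session) and premise 8, O(¬adjourn_session -> log_out), we obtain O(log_out).
Premise 1 is O(log_out -> freeze_account); since O(log_out), deontic closure gives O(freeze_account).
The contrapositive of premise 7 (O(¬issue_refund -> ¬freeze_account)) is O(freeze_account -> issue_refund), and O(freeze_account) is already established, so O(issue_refund).
From O(issue_refund) and premise 2, O(issue_refund -> sound_alarm), we obtain O(sound_alarm).
Premises 3, 5, 6, 9, 11 do not contribute to this derivation.
Thus O(sound_alarm), which is F(¬sound_alarm): ¬sound_alarm is forbidden.

Forbidden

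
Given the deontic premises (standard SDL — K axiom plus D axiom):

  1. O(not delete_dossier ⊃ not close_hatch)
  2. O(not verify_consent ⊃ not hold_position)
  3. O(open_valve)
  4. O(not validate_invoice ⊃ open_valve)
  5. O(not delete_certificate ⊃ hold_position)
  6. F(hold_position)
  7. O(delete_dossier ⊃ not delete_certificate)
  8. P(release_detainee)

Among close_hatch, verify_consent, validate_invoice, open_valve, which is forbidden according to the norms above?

close_hatch

Premise 6, F(hold_position), is equivalent to O(not hold_position).
The contrapositive of premise 5 (O(not delete_certificate ⊃ hold_position)) is O(not hold_position ⊃ delete_certificate), and O(not hold_position) is already established, so O(delete_certificate).
Premise 7, O(delete_dossier ⊃ not delete_certificate), contraposes to O(delete_certificate ⊃ not delete_dossier); with O(delete_certificate) we get O(not delete_dossier).
From O(not delete_dossier) and premise 1, O(not delete_dossier ⊃ not close_hatch), we obtain O(not close_hatch).
So O(not close_hatch) holds, i.e. close_hatch is forbidden. None of the other listed options is forbidden under the premises.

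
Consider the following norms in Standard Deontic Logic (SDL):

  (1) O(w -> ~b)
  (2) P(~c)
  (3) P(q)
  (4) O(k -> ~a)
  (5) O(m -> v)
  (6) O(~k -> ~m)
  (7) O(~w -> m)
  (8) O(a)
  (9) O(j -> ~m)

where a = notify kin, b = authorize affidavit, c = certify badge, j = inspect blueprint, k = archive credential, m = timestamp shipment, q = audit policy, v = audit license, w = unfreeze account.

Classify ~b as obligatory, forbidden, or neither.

Premise 8 gives O(a).
Premise 4 is O(k -> ~a); contrapositively O(a -> ~k). Since O(a) holds, K gives O(~k).
From O(~k) and premise 6, O(~k -> ~m), we obtain O(~m).
The contrapositive of premise 7 (O(~w -> m)) is O(~m -> w), and O(~m) is already established, so O(w).
Applying K to premise 1 (O(w -> ~b)) and O(w) yields O(~b).
Premises 2, 3, 5, 9 do not contribute to this derivation.
Hence ~b is obligatory.

Obligatory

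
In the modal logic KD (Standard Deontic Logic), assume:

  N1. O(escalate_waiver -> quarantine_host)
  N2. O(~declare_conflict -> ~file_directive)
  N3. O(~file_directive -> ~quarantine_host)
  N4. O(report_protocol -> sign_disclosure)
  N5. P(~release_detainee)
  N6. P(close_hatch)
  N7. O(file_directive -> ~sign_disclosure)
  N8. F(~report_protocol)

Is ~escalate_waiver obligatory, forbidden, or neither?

Obligatory

Premise 8, F(~report_protocol), is equivalent to O(report_protocol).
From O(report_protocol) and premise 4, O(report_protocol -> sign_disclosure), we obtain O(sign_disclosure).
Premise 7, O(file_directive -> ~sign_disclosure), contraposes to O(sign_disclosure -> ~file_directive); with O(sign_disclosure) we get O(~file_directive).
Applying K to premise 3 (O(~file_directive -> ~quarantine_host)) and O(~file_directive) yields O(~quarantine_host).
Premise 1 is O(escalate_waiver -> quarantine_host); contrapositively O(~quarantine_host -> ~escalate_waiver). Since O(~quarantine_host) holds, K gives O(~escalate_waiver).
Premises 2, 5, 6 do not contribute to this derivation.
Hence ~escalate_waiver is obligatory.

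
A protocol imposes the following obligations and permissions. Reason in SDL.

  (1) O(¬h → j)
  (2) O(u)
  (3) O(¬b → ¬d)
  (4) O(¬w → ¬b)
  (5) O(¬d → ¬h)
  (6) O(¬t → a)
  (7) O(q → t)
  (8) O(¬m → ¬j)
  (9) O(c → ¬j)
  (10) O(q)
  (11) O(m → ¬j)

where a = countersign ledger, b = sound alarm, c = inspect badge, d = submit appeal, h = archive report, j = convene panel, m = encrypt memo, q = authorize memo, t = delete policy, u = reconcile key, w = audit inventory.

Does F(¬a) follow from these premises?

No

Premise 6 is O(¬t → a), but O(¬t) is not derivable from the premises, so it does not yield O(a).
No other premise forces O(a). An ideal world satisfying every premise can still have ¬a true, so F(¬a) is not derivable.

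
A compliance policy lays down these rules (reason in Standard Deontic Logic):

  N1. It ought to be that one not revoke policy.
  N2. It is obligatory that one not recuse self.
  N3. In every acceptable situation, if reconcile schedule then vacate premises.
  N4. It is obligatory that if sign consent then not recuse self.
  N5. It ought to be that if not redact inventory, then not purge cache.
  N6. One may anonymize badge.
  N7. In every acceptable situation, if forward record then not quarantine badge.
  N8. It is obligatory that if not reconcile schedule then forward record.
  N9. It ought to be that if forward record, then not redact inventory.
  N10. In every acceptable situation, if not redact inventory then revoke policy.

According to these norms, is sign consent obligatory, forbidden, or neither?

Premise 4 is O(sign_consent → ¬recuse_self); even if O(¬recuse_self) held, inferring O(sign_consent) would be affirming the consequent — invalid.
No premise or chain of K-axiom applications forces O(sign_consent), and none forces O(¬sign_consent). So sign_consent is neither obligatory nor forbidden under these norms.

Neither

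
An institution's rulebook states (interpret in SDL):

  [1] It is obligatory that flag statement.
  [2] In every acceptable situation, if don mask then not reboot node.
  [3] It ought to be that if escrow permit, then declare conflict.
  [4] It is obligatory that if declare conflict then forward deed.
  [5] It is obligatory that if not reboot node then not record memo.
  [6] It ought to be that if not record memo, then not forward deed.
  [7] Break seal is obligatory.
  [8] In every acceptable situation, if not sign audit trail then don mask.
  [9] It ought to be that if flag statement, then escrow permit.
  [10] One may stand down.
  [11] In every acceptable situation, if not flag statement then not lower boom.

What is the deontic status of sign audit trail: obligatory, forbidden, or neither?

From premise 1 we have O(flag_statement).
With premise 9, O(flag_statement → escrow_permit), the K-axiom yields O(escrow_permit).
With premise 3, O(escrow_permit → declare_conflict), the K-axiom yields O(declare_conflict).
Premise 4 is O(declare_conflict → forward_deed); since O(declare_conflict), deontic closure gives O(forward_deed).
The contrapositive of premise 6 (O(¬record_memo → ¬forward_deed)) is O(forward_deed → record_memo), and O(forward_deed) is already established, so O(record_memo).
Premise 5 is O(¬reboot_node → ¬record_memo); contrapositively O(record_memo → reboot_node). Since O(record_memo) holds, K gives O(reboot_node).
Premise 2, O(don_mask → ¬reboot_node), contraposes to O(reboot_node → ¬don_mask); with O(reboot_node) we get O(¬don_mask).
Premise 8, O(¬sign_audit_trail → don_mask), contraposes to O(¬don_mask → sign_audit_trail); with O(¬don_mask) we get O(sign_audit_trail).
Premises 7, 10, 11 do not contribute to this derivation.
Hence sign_audit_trail is obligatory.

Obligatory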